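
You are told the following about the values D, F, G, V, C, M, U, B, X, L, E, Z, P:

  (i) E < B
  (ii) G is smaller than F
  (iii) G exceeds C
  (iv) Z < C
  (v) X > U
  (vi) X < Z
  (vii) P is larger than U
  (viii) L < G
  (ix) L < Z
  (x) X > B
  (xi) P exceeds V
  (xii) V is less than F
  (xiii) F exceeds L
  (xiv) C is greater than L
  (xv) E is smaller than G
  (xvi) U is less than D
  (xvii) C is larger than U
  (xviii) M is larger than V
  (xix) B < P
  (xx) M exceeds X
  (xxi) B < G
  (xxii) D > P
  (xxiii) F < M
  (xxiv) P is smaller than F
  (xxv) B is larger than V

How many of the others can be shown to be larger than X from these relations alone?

5

Directly above X: Z, M.
One step further: C (3 so far).
One step further: G (4 so far).
One step further: F (5 so far).
No other element is forced above X by the given relations, so the count is 5.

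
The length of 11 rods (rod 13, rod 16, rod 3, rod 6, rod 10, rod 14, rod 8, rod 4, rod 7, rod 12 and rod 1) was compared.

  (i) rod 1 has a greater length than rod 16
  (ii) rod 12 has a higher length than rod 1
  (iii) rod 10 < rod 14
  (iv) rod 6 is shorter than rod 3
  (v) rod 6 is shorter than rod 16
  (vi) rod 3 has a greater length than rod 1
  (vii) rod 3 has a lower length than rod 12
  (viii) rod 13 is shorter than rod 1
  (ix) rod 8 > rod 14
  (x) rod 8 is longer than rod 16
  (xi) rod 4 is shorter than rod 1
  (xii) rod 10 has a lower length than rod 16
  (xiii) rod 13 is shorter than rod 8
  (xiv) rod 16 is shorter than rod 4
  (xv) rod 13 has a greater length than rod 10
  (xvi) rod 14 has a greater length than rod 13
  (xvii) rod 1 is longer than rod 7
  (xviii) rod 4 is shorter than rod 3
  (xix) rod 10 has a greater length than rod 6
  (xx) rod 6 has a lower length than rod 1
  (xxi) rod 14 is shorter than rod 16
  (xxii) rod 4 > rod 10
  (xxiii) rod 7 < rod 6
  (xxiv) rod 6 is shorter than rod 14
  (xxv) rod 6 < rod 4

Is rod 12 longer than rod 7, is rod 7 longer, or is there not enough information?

rod 7 < rod 6 < rod 10 < rod 13 < rod 14 < rod 16 < rod 4 < rod 1 < rod 3 < rod 12, by transitivity through rod 6, rod 10, rod 13, rod 14, rod 16, rod 4, rod 1, rod 3.
So rod 12 is longer.

rod 12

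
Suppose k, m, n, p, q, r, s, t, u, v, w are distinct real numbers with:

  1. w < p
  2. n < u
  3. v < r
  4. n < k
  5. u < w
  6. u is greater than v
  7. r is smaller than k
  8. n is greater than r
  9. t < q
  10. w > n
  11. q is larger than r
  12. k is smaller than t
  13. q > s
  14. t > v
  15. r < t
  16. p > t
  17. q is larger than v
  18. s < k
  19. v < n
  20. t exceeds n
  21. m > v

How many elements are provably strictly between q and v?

Chaining upward from v reaches: r, n, k, u, m, w, t, p.
Chaining downward from q reaches: r, n, s, k, t.
Strictly between v and q are those in both lists: r, n, k, t — 4 elements.

4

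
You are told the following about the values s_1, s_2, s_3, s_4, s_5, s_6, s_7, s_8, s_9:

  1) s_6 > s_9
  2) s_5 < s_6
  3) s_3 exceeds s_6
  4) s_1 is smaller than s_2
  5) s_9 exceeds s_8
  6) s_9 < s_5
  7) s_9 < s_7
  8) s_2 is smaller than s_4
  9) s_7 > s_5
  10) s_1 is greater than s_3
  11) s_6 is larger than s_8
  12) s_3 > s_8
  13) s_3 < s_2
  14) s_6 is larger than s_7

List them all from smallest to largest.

s_8 < s_9 < s_5 < s_7 < s_6 < s_3 < s_1 < s_2 < s_4

Each adjacent pair is fixed by a given relation: s_8 < s_9; s_9 < s_5; s_5 < s_7; s_7 < s_6; s_6 < s_3; s_3 < s_1; s_1 < s_2; s_2 < s_4. Chaining them end to end gives the full order.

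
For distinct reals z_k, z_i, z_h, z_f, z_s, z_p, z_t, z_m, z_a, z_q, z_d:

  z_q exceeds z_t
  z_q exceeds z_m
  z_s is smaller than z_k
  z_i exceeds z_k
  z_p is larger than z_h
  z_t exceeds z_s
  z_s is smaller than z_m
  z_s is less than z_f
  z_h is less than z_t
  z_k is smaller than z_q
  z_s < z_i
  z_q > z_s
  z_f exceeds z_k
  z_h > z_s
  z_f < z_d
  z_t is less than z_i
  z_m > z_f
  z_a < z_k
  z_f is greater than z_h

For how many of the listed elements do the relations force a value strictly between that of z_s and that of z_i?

3

Chaining upward from z_s reaches: z_k, z_h, z_f, z_t, z_m, z_q, z_p, z_d.
Chaining downward from z_i reaches: z_a, z_k, z_h, z_t.
Strictly between z_s and z_i are those in both lists: z_k, z_h, z_t — 3 elements.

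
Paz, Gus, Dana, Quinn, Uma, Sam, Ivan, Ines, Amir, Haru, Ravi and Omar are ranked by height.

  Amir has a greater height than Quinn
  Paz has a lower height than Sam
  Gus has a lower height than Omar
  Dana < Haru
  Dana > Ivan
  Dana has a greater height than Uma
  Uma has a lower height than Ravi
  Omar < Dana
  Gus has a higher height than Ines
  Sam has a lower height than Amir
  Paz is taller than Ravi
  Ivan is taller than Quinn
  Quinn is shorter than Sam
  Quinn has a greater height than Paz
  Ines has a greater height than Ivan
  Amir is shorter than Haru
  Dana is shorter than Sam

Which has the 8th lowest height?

Piecing the relations together gives one ordering: Uma < Ravi < Paz < Quinn < Ivan < Ines < Gus < Omar < Dana < Sam < Amir < Haru.
The 8th smallest is Omar.

Omar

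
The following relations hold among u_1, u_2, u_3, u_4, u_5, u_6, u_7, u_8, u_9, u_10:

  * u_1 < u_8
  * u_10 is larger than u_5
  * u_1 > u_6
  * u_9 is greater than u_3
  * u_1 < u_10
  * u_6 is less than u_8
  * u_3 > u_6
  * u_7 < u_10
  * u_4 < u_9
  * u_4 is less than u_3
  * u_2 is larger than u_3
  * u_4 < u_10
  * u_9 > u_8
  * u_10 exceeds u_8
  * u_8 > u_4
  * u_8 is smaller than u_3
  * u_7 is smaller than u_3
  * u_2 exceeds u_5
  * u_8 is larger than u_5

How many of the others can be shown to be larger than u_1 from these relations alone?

Directly above u_1: u_8, u_10.
One step further: u_3, u_9 (4 so far).
One step further: u_2 (5 so far).
Nothing else is reachable above u_1; 5 in all.

5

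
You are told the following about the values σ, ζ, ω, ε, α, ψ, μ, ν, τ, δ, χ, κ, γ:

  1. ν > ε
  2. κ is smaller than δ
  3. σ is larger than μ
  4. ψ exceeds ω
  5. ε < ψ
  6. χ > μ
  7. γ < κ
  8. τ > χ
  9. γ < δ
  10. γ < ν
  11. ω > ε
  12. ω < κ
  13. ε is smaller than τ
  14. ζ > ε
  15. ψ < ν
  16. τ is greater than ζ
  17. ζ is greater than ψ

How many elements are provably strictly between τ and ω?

2

The relations place ω below τ. An element lies strictly between them when it is forced above ω and also forced below τ.
Above ω: {ψ, ζ, ν, κ, δ}. Below τ: {ε, μ, ψ, ζ, χ}.
Intersection: {ψ, ζ} — 2.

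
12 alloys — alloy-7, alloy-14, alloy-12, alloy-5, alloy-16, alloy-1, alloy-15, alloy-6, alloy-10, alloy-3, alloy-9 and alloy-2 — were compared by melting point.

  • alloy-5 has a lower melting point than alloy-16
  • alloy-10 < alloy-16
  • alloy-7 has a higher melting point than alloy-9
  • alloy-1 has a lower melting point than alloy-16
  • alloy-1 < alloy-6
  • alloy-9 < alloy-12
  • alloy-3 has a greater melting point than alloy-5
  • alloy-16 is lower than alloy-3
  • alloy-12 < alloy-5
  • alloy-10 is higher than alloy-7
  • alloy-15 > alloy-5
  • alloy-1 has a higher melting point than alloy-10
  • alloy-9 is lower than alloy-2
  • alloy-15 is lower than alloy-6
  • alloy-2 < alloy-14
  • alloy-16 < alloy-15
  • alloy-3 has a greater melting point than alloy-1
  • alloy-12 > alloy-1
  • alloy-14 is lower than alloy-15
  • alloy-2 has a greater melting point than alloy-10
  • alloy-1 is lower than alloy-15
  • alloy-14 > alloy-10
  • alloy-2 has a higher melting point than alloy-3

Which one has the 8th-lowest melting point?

alloy-3

The consecutive relations fix a unique order: alloy-9 < alloy-7 < alloy-10 < alloy-1 < alloy-12 < alloy-5 < alloy-16 < alloy-3 < alloy-2 < alloy-14 < alloy-15 < alloy-6.
The 8th smallest is alloy-3.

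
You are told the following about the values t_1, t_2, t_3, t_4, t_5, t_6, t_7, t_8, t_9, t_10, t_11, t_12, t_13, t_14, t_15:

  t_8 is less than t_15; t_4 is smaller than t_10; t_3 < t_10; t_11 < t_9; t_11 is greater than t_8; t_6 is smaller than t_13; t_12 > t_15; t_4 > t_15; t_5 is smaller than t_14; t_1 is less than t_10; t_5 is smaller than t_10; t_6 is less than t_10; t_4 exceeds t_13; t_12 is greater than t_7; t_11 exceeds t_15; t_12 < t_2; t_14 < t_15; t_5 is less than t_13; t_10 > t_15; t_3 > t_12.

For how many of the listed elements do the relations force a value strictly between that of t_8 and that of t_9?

2

Chaining upward from t_8 reaches: t_15, t_12, t_3, t_11, t_2, t_4, t_10.
Chaining downward from t_9 reaches: t_5, t_14, t_15, t_11.
Strictly between t_8 and t_9 are those in both lists: t_15, t_11 — 2 elements.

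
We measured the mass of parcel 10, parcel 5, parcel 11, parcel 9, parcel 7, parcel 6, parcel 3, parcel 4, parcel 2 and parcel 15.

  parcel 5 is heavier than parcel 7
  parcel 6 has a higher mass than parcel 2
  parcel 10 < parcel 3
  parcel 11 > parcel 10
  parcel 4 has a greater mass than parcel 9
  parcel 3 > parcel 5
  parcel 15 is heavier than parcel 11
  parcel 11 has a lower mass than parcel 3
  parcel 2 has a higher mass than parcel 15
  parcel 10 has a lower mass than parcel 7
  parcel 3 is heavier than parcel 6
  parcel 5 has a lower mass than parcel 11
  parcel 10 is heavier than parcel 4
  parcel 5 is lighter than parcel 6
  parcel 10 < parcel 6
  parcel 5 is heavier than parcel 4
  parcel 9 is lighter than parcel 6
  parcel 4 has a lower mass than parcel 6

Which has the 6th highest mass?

parcel 5

Piecing the relations together gives one ordering: parcel 9 < parcel 4 < parcel 10 < parcel 7 < parcel 5 < parcel 11 < parcel 15 < parcel 2 < parcel 6 < parcel 3.
The 6th largest is parcel 5.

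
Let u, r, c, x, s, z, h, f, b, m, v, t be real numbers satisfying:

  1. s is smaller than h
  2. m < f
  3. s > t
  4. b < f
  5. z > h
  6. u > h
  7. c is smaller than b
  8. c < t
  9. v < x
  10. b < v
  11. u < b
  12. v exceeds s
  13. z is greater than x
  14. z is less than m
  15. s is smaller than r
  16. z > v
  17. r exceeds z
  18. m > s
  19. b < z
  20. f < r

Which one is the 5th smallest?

The consecutive relations fix a unique order: c < t < s < h < u < b < v < x < z < m < f < r.
Counting 5 from the smallest end gives u.

u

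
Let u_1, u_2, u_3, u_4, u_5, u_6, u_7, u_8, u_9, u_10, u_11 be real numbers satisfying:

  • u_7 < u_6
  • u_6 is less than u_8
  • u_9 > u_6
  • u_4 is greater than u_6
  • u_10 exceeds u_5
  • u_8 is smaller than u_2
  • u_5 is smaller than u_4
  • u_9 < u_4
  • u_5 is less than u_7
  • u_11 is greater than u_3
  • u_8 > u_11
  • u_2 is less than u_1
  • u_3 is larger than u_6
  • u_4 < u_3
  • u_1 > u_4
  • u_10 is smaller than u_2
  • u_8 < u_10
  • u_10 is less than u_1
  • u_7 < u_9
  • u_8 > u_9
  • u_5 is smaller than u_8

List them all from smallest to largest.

The consecutive links are each given: u_5 < u_7; u_7 < u_6; u_6 < u_9; u_9 < u_4; u_4 < u_3; u_3 < u_11; u_11 < u_8; u_8 < u_10; u_10 < u_2; u_2 < u_1.

u_5 < u_7 < u_6 < u_9 < u_4 < u_3 < u_11 < u_8 < u_10 < u_2 < u_1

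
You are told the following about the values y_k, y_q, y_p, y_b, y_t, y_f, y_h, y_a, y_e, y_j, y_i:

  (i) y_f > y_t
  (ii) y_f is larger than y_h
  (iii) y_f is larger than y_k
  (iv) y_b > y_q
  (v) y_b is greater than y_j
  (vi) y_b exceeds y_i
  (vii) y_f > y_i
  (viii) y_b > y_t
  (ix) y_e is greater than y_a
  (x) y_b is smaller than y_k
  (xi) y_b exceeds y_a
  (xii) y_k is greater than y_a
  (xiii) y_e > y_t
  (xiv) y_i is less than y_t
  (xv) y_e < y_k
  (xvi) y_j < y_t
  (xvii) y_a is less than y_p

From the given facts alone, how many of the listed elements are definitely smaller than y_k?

7

Directly below y_k: y_a, y_b, y_e.
One step further: y_q, y_i, y_j, y_t (7 so far).
No other element is forced below y_k by the given relations, so the count is 7.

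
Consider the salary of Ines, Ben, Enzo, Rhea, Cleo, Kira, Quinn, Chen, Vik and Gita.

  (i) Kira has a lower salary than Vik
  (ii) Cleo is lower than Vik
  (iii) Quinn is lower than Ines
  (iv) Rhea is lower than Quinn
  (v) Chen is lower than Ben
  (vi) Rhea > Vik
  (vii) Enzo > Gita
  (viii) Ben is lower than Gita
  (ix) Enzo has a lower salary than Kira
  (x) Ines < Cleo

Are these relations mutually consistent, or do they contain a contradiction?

We have Cleo < Vik stated directly, yet also Vik < Rhea < Quinn < Ines < Cleo by chaining the others — so Vik < Cleo. Contradiction.

inconsistent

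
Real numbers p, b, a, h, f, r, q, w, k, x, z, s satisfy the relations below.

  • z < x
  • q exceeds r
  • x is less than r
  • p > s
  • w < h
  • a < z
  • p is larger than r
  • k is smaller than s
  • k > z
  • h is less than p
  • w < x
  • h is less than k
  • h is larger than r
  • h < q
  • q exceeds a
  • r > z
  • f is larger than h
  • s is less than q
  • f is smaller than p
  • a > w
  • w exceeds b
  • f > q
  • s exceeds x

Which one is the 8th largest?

Chaining the given pairs: b < w < a < z < x < r < h < k < s < q < f < p.
Counting 8 from the largest end gives x.

x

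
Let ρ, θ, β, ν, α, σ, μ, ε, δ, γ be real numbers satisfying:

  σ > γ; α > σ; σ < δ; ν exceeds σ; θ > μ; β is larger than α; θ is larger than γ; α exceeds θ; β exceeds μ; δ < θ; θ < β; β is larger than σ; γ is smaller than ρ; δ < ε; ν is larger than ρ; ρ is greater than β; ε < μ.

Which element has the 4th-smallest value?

ε

Piecing the relations together gives one ordering: γ < σ < δ < ε < μ < θ < α < β < ρ < ν.
Counting 4 from the smallest end gives ε.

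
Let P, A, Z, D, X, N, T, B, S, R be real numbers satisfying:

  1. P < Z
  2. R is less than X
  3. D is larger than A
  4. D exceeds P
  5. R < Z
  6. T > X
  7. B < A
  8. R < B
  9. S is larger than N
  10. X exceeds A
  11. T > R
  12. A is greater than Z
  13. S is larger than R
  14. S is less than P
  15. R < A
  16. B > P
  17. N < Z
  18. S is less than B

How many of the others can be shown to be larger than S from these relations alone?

7

Directly above S: P, B.
One step further: Z, A, D (5 so far).
One step further: X (6 so far).
One step further: T (7 so far).
Nothing else is reachable above S; 7 in all.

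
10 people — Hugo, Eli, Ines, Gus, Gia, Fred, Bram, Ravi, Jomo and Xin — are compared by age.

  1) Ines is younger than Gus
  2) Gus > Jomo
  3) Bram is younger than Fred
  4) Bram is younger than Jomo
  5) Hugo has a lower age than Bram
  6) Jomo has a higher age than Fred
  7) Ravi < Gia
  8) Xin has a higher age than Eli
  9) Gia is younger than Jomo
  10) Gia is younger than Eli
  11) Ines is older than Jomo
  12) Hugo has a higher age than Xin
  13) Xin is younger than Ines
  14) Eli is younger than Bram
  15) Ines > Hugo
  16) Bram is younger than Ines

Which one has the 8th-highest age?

Piecing the relations together gives one ordering: Ravi < Gia < Eli < Xin < Hugo < Bram < Fred < Jomo < Ines < Gus.
The 8th largest is Eli.

Eli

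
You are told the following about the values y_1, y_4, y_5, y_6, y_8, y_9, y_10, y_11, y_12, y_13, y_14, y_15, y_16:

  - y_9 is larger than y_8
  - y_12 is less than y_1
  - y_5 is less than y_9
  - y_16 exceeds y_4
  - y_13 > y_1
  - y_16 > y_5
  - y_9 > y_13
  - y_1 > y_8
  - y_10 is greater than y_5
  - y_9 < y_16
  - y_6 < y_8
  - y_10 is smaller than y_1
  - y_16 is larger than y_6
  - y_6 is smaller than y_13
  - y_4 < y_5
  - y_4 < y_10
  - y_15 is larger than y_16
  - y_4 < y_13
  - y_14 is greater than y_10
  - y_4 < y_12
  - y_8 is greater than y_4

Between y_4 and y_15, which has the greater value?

y_15

y_4 < y_12 and y_12 < y_1 give y_4 < y_1.
Then y_1 < y_13 extends the chain to y_13.
With y_13 < y_9: y_4 < y_12 < y_1 < y_13 < y_9.
With y_9 < y_16: y_4 < y_12 < y_1 < y_13 < y_9 < y_16.
Then y_16 < y_15 extends the chain to y_15.
So y_4 < y_15; y_15 is the larger of the two.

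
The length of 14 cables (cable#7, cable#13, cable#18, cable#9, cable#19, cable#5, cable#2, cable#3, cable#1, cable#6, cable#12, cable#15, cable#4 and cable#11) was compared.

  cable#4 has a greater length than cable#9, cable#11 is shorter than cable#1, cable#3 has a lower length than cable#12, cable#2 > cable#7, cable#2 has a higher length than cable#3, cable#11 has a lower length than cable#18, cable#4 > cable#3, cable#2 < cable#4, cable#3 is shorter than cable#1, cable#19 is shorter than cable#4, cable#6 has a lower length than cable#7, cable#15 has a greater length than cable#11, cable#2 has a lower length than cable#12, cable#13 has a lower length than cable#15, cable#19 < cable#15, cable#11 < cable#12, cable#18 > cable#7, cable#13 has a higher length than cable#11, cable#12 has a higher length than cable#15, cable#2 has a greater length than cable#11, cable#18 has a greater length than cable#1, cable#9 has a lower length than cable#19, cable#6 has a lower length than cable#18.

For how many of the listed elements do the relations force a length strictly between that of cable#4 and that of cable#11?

Chaining upward from cable#11 reaches: cable#13, cable#1, cable#2, cable#18, cable#15, cable#12.
Chaining downward from cable#4 reaches: cable#3, cable#6, cable#7, cable#2, cable#9, cable#19.
Strictly between cable#11 and cable#4 are those in both lists: cable#2 — 1 element.

1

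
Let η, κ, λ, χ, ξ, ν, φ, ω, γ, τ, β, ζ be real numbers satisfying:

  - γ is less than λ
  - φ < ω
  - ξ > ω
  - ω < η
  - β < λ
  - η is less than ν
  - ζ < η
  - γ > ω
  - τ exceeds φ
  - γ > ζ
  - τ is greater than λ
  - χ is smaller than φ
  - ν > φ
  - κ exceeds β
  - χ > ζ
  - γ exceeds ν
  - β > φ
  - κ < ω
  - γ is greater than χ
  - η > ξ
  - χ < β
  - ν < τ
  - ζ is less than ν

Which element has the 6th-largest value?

Piecing the relations together gives one ordering: ζ < χ < φ < β < κ < ω < ξ < η < ν < γ < λ < τ.
The 6th largest is ξ.

ξ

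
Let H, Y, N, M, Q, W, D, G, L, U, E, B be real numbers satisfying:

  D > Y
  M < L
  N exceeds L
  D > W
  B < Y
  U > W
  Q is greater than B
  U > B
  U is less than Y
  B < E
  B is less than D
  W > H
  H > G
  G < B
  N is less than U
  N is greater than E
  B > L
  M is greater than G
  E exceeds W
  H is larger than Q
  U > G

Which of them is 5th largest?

The consecutive relations fix a unique order: G < M < L < B < Q < H < W < E < N < U < Y < D.
Counting 5 from the largest end gives E.

E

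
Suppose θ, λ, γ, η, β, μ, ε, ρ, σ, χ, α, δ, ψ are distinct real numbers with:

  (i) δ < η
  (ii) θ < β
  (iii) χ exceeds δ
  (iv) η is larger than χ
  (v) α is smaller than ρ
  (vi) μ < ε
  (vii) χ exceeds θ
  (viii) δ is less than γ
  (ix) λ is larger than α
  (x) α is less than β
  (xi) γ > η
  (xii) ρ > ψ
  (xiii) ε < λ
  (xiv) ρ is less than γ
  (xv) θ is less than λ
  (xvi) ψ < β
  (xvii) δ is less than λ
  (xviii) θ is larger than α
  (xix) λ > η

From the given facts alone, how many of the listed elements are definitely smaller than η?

4

Directly below η: δ, χ.
One step further: θ (3 so far).
One step further: α (4 so far).
No other element is forced below η by the given relations, so the count is 4.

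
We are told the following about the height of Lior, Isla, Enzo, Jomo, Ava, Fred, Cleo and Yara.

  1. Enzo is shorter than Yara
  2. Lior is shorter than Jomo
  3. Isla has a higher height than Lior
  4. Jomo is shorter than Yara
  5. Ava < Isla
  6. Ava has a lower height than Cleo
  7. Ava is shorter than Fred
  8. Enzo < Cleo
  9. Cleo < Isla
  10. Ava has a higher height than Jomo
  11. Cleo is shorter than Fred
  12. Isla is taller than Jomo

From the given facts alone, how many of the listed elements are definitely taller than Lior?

6

From Lior the given relations immediately reach Jomo, Isla.
From those, Ava, Yara — 4 in total.
From those, Cleo, Fred — 6 in total.
No other element is forced above Lior by the given relations, so the count is 6.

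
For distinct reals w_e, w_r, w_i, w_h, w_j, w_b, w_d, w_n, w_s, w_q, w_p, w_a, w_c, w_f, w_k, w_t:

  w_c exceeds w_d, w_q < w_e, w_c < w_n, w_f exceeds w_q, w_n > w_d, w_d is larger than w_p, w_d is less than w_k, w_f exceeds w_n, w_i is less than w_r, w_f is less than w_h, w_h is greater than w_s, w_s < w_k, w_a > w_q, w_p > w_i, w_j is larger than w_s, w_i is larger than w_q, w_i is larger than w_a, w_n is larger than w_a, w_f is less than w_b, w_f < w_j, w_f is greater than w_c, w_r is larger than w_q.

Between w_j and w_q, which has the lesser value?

Link the given pairs in sequence: w_q < w_a; w_a < w_i; w_i < w_p; w_p < w_d; w_d < w_c; w_c < w_n; w_n < w_f; w_f < w_j.
Together: w_q < w_a < w_i < w_p < w_d < w_c < w_n < w_f < w_j.
So w_q < w_j; w_q is the smaller of the two.

w_q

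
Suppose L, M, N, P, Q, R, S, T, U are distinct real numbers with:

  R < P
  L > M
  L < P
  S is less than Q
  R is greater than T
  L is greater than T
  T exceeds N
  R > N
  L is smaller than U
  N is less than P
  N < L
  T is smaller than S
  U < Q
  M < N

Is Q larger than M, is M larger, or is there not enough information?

Q

The relevant relations are M < N; N < T; T < S; S < Q.
Chaining these gives M < N < T < S < Q.
So Q is larger.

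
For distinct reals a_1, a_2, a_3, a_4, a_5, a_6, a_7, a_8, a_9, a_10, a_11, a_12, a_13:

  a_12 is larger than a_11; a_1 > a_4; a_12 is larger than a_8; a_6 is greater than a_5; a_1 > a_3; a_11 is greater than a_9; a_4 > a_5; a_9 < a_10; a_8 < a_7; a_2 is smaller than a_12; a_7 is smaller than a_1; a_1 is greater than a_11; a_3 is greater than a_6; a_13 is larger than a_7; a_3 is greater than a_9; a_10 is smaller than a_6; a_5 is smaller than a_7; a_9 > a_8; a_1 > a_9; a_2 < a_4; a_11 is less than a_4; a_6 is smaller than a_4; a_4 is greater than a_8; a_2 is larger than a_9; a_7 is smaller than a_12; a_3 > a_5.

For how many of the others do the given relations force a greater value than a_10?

The elements the relations force above a_10 are a_6, a_4, a_3, a_1 — no chain reaches any other.
That is 4.

4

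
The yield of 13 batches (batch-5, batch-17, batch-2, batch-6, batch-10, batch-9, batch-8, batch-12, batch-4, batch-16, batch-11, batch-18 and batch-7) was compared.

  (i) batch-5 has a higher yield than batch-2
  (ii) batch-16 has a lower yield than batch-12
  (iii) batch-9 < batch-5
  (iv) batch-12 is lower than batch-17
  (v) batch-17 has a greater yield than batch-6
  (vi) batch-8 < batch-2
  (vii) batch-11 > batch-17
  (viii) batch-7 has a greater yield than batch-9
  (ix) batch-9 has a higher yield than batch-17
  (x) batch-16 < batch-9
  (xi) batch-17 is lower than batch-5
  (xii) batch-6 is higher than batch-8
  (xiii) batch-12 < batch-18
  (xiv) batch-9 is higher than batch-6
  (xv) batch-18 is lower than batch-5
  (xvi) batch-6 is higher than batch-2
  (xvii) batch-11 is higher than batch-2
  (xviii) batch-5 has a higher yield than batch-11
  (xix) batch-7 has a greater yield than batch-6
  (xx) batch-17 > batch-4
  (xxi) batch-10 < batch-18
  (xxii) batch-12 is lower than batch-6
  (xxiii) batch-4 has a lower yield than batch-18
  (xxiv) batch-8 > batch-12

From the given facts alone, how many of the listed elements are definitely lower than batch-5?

11

From batch-5 the given relations immediately reach batch-18, batch-2, batch-17, batch-9, batch-11.
From those, batch-10, batch-16, batch-4, batch-12, batch-8, batch-6 — 11 in total.
No other element is forced below batch-5 by the given relations, so the count is 11.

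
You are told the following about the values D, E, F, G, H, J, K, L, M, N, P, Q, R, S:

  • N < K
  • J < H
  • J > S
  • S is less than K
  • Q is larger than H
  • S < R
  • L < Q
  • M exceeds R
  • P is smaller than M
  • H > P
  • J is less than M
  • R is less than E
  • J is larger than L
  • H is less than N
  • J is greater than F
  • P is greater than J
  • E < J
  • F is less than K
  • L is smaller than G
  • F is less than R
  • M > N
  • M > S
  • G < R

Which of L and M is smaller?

Following the relations from L: L < G < R < E < J < P < H < N < M.
So L < M; L is the smaller of the two.

L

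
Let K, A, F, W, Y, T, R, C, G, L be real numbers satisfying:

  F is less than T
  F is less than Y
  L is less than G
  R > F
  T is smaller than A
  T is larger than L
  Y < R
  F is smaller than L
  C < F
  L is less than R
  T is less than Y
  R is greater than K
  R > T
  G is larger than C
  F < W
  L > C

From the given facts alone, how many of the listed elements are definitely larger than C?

8

From C the given relations immediately reach F, L, G.
From those, W, T, Y, R — 7 in total.
From those, A — 8 in total.
No other element is forced above C by the given relations, so the count is 8.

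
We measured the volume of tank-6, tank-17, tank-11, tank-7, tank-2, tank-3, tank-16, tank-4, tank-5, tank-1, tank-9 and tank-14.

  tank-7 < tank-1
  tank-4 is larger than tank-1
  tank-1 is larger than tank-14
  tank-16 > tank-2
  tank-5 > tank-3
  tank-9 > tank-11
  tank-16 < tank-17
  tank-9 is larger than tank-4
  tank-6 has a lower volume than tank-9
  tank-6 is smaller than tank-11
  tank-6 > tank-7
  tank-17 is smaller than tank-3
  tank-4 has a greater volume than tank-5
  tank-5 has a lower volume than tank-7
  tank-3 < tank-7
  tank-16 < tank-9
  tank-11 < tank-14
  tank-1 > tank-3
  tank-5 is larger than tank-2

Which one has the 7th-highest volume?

tank-7

Chaining the given pairs: tank-2 < tank-16 < tank-17 < tank-3 < tank-5 < tank-7 < tank-6 < tank-11 < tank-14 < tank-1 < tank-4 < tank-9.
Counting 7 from the largest end gives tank-7.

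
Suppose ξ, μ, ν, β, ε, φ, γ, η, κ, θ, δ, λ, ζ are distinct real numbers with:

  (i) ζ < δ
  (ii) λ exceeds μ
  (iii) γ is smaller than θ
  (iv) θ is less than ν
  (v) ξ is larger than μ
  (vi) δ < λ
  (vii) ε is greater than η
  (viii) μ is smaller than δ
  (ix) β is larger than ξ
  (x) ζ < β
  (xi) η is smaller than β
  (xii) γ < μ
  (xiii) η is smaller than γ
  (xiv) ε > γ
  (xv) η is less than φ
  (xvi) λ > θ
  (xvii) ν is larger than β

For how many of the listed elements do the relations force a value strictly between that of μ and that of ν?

The relations place μ below ν. An element lies strictly between them when it is forced above μ and also forced below ν.
Above μ: {ξ, β, δ, λ}. Below ν: {η, γ, θ, ζ, ξ, β}.
Intersection: {ξ, β} — 2.

2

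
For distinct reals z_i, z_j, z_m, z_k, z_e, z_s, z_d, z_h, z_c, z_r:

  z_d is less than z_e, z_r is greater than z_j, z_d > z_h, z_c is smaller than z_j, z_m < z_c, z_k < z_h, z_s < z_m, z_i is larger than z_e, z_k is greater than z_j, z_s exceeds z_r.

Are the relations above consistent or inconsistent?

Chaining the given relations yields z_r < z_s < z_m < z_c < z_j, so z_r < z_j. But one relation states z_j < z_r. These cannot both hold.

inconsistent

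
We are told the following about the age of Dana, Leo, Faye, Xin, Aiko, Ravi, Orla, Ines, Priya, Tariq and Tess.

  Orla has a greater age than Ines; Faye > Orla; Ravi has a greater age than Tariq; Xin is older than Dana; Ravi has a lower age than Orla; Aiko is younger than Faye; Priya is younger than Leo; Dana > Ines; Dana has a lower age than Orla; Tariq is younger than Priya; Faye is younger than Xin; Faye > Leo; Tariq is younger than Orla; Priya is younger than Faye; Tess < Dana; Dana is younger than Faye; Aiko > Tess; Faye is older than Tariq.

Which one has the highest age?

Xin

Tariq is not greatest since Tariq < Priya; Tess is not greatest since Tess < Dana; Ines is not greatest since Ines < Dana; Priya is not greatest since Priya < Leo; Aiko is not greatest since Aiko < Faye; Dana is not greatest since Dana < Orla; Ravi is not greatest since Ravi < Orla; Leo is not greatest since Leo < Faye; Orla is not greatest since Orla < Faye; Faye is not greatest since Faye < Xin.
Only Xin has nothing above it, so Xin is the highest age.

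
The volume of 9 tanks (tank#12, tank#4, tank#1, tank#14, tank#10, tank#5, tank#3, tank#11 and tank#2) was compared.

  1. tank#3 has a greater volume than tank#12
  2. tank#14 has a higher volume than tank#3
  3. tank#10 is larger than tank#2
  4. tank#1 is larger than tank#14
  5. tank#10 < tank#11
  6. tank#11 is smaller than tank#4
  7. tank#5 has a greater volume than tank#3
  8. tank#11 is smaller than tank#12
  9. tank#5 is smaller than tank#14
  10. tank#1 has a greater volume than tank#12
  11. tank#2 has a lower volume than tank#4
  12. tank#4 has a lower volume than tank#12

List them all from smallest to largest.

Nothing is placed below tank#2, so it is least; from there tank#2 < tank#10; tank#10 < tank#11; tank#11 < tank#4; tank#4 < tank#12; tank#12 < tank#3; tank#3 < tank#5; tank#5 < tank#14; tank#14 < tank#1, each given directly.

tank#2 < tank#10 < tank#11 < tank#4 < tank#12 < tank#3 < tank#5 < tank#14 < tank#1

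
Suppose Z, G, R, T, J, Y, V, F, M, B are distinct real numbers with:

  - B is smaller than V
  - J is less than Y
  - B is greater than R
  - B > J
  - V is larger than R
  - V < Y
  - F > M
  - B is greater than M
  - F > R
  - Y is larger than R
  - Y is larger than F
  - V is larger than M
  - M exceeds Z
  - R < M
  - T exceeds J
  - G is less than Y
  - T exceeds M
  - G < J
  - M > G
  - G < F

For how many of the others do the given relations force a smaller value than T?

5

Directly below T: M, J.
One step further: R, Z, G (5 so far).
Nothing else is reachable below T; 5 in all.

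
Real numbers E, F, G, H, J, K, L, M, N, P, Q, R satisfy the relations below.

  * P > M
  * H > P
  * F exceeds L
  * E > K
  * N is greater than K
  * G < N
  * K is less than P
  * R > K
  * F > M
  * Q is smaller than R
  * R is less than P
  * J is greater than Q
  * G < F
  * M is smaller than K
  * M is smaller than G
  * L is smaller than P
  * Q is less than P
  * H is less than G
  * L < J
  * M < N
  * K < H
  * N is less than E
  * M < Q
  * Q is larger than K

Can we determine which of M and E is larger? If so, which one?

E

M < K and K < R give M < R.
With R < P: M < K < R < P.
Then P < H extends the chain to H.
With H < G: M < K < R < P < H < G.
Then G < N extends the chain to N.
Then N < E extends the chain to E.
So E is larger.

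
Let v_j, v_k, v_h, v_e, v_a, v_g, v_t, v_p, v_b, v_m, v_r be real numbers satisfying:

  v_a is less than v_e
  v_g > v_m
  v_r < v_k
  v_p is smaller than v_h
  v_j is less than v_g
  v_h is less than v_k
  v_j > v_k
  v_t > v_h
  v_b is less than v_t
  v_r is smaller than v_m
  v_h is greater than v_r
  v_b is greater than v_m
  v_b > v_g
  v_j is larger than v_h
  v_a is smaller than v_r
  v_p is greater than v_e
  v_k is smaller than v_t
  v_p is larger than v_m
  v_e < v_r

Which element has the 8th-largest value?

v_m

The consecutive relations fix a unique order: v_a < v_e < v_r < v_m < v_p < v_h < v_k < v_j < v_g < v_b < v_t.
Counting 8 from the largest end gives v_m.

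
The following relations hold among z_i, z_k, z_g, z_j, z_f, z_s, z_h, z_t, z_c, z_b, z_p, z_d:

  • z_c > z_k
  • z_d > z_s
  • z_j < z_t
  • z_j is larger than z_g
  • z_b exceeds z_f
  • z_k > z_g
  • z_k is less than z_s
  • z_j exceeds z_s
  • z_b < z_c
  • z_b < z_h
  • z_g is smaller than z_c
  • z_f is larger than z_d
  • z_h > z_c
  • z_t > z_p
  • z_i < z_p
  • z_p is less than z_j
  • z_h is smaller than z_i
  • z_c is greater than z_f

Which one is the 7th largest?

Piecing the relations together gives one ordering: z_g < z_k < z_s < z_d < z_f < z_b < z_c < z_h < z_i < z_p < z_j < z_t.
The 7th largest is z_b.

z_b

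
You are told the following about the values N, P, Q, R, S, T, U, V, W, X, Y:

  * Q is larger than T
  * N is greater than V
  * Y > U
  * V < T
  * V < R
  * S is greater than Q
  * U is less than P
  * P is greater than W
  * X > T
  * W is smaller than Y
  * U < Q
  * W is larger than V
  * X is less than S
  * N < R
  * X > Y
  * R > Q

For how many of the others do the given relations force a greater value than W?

4

From W the given relations immediately reach Y, P.
From those, X — 3 in total.
From those, S — 4 in total.
No other element is forced above W by the given relations, so the count is 4.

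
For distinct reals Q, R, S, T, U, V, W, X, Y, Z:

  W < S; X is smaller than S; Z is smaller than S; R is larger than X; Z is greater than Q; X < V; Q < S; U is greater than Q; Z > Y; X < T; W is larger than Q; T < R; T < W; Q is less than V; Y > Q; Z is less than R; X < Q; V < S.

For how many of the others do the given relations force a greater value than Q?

7

Directly above Q: Y, W, Z, U, V, S.
One step further: R (7 so far).
Nothing else is reachable above Q; 7 in all.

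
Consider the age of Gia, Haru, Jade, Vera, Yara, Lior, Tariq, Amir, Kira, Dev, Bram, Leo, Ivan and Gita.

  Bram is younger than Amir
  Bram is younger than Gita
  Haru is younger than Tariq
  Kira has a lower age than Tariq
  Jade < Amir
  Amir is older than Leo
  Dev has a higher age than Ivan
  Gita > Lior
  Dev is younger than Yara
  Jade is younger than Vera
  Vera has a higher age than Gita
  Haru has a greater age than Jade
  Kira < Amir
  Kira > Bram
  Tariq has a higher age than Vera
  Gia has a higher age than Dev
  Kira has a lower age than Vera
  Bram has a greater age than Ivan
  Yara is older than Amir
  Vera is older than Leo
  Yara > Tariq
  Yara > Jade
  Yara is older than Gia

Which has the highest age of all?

Jade is not greatest since Jade < Haru; Ivan is not greatest since Ivan < Dev; Haru is not greatest since Haru < Tariq; Leo is not greatest since Leo < Vera; Bram is not greatest since Bram < Amir; Lior is not greatest since Lior < Gita; Dev is not greatest since Dev < Yara; Kira is not greatest since Kira < Vera; Gita is not greatest since Gita < Vera; Gia is not greatest since Gia < Yara; Vera is not greatest since Vera < Tariq; Tariq is not greatest since Tariq < Yara; Amir is not greatest since Amir < Yara.
Only Yara has nothing above it, so Yara is the highest age.

Yara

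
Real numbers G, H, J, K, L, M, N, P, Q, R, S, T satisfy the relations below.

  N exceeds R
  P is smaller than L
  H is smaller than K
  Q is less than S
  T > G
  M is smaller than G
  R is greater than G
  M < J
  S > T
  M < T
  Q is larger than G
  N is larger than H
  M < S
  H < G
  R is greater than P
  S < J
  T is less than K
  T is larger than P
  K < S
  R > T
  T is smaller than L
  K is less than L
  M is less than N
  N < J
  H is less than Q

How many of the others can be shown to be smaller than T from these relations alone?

From T the given relations immediately reach P, M, G.
From those, H — 4 in total.
No other element is forced below T by the given relations, so the count is 4.

4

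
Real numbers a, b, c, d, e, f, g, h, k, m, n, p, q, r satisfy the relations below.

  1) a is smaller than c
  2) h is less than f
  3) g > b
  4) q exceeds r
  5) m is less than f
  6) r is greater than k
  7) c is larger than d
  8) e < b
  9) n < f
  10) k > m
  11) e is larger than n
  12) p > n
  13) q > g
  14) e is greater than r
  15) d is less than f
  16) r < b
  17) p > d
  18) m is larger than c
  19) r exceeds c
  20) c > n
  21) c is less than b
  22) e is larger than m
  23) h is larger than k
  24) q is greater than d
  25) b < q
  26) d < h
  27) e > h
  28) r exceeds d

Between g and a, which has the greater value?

Link the given pairs in sequence: a < c; c < m; m < k; k < r; r < e; e < b; b < g.
Together: a < c < m < k < r < e < b < g.
So a < g; g is the larger of the two.

g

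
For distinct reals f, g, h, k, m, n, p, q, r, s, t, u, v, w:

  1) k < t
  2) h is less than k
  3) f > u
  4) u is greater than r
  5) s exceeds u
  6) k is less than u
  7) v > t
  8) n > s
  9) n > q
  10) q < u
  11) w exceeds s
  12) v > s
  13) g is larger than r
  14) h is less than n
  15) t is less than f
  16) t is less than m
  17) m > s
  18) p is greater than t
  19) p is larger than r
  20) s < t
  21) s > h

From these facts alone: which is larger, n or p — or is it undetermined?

undetermined

Following every chain through n: below n we get r, h, k, q, u, s.
p is not reached, and no chain runs the other way from p to n.
So the given relations leave the order of n and p undetermined.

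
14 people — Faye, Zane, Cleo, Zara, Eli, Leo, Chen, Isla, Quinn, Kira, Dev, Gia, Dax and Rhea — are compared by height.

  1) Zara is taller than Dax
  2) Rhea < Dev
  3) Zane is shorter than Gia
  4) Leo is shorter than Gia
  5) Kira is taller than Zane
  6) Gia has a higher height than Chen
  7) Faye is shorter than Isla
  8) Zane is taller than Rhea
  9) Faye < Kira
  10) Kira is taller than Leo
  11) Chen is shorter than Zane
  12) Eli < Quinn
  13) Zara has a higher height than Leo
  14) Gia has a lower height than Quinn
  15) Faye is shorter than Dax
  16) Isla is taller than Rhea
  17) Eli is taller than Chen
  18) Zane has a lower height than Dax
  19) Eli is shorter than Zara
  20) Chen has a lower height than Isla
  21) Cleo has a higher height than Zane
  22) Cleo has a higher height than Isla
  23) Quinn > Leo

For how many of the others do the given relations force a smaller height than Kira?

Directly below Kira: Leo, Faye, Zane.
One step further: Chen, Rhea (5 so far).
No other element is forced below Kira by the given relations, so the count is 5.

5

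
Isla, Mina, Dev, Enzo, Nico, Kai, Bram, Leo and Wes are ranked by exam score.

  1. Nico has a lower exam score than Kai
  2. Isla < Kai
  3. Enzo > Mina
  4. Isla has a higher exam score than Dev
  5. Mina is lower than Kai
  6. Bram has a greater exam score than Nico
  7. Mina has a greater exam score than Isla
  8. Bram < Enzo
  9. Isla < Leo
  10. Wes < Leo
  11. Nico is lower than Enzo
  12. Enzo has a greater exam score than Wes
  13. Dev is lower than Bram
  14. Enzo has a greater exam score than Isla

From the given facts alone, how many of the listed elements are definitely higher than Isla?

Directly above Isla: Mina, Leo, Enzo, Kai.
Nothing else is reachable above Isla; 4 in all.

4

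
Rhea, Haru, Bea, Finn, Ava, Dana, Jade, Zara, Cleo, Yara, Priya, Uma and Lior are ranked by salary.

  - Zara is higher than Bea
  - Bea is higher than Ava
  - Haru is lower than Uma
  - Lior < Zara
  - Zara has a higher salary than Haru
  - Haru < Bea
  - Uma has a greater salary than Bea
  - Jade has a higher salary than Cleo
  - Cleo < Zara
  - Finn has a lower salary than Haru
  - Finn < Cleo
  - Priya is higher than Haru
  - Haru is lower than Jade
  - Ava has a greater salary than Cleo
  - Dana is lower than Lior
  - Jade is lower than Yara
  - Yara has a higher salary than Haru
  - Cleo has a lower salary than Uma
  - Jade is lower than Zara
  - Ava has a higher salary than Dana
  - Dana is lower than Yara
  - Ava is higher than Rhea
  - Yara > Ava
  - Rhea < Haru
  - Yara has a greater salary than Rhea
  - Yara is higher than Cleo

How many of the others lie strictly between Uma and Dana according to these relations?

Chaining upward from Dana reaches: Lior, Ava, Yara, Bea, Zara.
Chaining downward from Uma reaches: Rhea, Finn, Haru, Cleo, Ava, Bea.
Strictly between Dana and Uma are those in both lists: Ava, Bea — 2 elements.

2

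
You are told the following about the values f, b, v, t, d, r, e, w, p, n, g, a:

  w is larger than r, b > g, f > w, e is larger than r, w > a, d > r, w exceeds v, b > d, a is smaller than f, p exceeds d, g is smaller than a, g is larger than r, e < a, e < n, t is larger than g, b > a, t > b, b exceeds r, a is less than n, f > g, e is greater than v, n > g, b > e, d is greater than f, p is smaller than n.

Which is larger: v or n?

v < e and e < a give v < a.
With a < w: v < e < a < w.
Then w < f extends the chain to f.
Then f < d extends the chain to d.
With d < p: v < e < a < w < f < d < p.
With p < n: v < e < a < w < f < d < p < n.
So v < n; n is the larger of the two.

n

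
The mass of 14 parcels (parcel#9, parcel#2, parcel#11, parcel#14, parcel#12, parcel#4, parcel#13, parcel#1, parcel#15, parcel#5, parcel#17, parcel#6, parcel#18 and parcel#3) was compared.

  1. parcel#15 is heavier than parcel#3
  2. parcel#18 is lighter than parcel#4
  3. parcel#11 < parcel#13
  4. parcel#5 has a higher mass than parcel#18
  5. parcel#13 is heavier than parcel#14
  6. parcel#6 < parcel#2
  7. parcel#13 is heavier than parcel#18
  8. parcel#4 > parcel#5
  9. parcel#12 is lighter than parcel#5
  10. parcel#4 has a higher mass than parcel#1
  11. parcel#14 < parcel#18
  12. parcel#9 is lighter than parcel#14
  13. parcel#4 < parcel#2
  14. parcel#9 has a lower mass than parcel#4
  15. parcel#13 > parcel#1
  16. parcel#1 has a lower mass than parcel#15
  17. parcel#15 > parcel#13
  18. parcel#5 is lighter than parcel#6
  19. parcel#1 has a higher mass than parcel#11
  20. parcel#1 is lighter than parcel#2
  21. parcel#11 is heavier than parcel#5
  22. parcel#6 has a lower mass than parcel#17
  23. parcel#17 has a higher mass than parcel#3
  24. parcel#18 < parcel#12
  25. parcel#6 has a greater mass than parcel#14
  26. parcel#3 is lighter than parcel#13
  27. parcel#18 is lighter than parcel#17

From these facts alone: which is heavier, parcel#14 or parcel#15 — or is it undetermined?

parcel#14 < parcel#18 and parcel#18 < parcel#12 give parcel#14 < parcel#12.
Then parcel#12 < parcel#5 extends the chain to parcel#5.
With parcel#5 < parcel#11: parcel#14 < parcel#18 < parcel#12 < parcel#5 < parcel#11.
With parcel#11 < parcel#1: parcel#14 < parcel#18 < parcel#12 < parcel#5 < parcel#11 < parcel#1.
With parcel#1 < parcel#13: parcel#14 < parcel#18 < parcel#12 < parcel#5 < parcel#11 < parcel#1 < parcel#13.
With parcel#13 < parcel#15: parcel#14 < parcel#18 < parcel#12 < parcel#5 < parcel#11 < parcel#1 < parcel#13 < parcel#15.
So parcel#15 is heavier.

parcel#15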